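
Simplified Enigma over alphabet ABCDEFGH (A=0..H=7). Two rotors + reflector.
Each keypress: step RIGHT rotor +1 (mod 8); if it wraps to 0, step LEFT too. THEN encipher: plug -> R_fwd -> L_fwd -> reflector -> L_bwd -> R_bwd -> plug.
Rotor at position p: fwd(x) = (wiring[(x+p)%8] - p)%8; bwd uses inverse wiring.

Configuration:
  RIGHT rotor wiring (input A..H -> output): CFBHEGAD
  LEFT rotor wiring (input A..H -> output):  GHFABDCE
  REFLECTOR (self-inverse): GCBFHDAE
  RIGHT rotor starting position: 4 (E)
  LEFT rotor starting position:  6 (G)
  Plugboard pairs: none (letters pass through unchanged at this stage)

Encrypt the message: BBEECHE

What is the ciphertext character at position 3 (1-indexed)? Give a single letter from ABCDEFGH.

Char 1 ('B'): step: R->5, L=6; B->plug->B->R->D->L->B->refl->C->L'->F->R'->D->plug->D
Char 2 ('B'): step: R->6, L=6; B->plug->B->R->F->L->C->refl->B->L'->D->R'->E->plug->E
Char 3 ('E'): step: R->7, L=6; E->plug->E->R->A->L->E->refl->H->L'->E->R'->A->plug->A

A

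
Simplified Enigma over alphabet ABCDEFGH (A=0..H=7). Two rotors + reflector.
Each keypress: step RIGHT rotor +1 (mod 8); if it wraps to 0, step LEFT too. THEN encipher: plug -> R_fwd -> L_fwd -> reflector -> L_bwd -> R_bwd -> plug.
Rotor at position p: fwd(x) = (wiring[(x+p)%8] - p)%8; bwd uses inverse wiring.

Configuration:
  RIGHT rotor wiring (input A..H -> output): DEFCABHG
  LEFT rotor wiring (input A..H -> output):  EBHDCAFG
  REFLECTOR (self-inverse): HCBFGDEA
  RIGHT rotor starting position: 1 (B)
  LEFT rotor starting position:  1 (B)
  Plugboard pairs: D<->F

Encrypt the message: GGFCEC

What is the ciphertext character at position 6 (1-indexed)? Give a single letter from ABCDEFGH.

Char 1 ('G'): step: R->2, L=1; G->plug->G->R->B->L->G->refl->E->L'->F->R'->E->plug->E
Char 2 ('G'): step: R->3, L=1; G->plug->G->R->B->L->G->refl->E->L'->F->R'->B->plug->B
Char 3 ('F'): step: R->4, L=1; F->plug->D->R->C->L->C->refl->B->L'->D->R'->C->plug->C
Char 4 ('C'): step: R->5, L=1; C->plug->C->R->B->L->G->refl->E->L'->F->R'->G->plug->G
Char 5 ('E'): step: R->6, L=1; E->plug->E->R->H->L->D->refl->F->L'->G->R'->D->plug->F
Char 6 ('C'): step: R->7, L=1; C->plug->C->R->F->L->E->refl->G->L'->B->R'->F->plug->D

D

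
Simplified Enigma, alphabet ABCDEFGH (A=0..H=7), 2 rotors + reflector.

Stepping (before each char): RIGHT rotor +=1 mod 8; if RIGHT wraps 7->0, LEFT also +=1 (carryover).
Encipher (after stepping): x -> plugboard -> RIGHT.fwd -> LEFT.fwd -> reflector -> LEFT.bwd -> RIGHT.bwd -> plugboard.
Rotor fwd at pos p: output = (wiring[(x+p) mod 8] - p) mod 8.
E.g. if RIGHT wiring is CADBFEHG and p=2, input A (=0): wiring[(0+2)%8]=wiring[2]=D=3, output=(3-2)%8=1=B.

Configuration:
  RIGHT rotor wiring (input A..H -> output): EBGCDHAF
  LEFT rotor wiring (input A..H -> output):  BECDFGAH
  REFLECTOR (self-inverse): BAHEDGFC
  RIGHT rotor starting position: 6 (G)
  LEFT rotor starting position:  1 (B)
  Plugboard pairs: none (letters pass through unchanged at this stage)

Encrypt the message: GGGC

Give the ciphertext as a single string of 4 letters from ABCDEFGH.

Answer: EBBB

Derivation:
Char 1 ('G'): step: R->7, L=1; G->plug->G->R->A->L->D->refl->E->L'->D->R'->E->plug->E
Char 2 ('G'): step: R->0, L->2 (L advanced); G->plug->G->R->A->L->A->refl->B->L'->B->R'->B->plug->B
Char 3 ('G'): step: R->1, L=2; G->plug->G->R->E->L->G->refl->F->L'->F->R'->B->plug->B
Char 4 ('C'): step: R->2, L=2; C->plug->C->R->B->L->B->refl->A->L'->A->R'->B->plug->B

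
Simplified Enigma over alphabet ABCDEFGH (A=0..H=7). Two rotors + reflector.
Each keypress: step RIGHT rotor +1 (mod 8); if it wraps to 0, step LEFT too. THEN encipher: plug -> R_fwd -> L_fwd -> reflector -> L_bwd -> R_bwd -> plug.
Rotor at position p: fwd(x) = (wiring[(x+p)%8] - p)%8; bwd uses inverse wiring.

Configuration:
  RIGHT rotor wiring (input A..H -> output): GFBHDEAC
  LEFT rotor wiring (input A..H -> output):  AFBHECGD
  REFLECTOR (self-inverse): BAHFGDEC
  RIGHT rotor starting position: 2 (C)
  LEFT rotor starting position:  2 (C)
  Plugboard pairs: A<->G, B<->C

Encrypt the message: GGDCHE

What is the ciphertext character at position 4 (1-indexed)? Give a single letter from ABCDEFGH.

Char 1 ('G'): step: R->3, L=2; G->plug->A->R->E->L->E->refl->G->L'->G->R'->H->plug->H
Char 2 ('G'): step: R->4, L=2; G->plug->A->R->H->L->D->refl->F->L'->B->R'->F->plug->F
Char 3 ('D'): step: R->5, L=2; D->plug->D->R->B->L->F->refl->D->L'->H->R'->A->plug->G
Char 4 ('C'): step: R->6, L=2; C->plug->B->R->E->L->E->refl->G->L'->G->R'->H->plug->H

H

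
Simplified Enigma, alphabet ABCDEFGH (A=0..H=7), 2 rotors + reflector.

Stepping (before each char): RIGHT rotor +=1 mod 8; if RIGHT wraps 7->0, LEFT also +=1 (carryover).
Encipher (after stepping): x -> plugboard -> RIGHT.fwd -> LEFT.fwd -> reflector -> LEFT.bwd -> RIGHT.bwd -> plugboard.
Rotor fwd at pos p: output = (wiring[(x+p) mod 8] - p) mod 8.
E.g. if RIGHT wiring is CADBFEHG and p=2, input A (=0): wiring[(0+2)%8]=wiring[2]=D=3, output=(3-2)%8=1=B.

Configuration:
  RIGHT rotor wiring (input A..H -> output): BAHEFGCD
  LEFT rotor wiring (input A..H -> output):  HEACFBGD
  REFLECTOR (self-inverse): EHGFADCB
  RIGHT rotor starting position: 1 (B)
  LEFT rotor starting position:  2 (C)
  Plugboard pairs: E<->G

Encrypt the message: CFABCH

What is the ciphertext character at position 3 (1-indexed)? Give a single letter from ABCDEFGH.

Char 1 ('C'): step: R->2, L=2; C->plug->C->R->D->L->H->refl->B->L'->F->R'->A->plug->A
Char 2 ('F'): step: R->3, L=2; F->plug->F->R->G->L->F->refl->D->L'->C->R'->B->plug->B
Char 3 ('A'): step: R->4, L=2; A->plug->A->R->B->L->A->refl->E->L'->E->R'->F->plug->F

F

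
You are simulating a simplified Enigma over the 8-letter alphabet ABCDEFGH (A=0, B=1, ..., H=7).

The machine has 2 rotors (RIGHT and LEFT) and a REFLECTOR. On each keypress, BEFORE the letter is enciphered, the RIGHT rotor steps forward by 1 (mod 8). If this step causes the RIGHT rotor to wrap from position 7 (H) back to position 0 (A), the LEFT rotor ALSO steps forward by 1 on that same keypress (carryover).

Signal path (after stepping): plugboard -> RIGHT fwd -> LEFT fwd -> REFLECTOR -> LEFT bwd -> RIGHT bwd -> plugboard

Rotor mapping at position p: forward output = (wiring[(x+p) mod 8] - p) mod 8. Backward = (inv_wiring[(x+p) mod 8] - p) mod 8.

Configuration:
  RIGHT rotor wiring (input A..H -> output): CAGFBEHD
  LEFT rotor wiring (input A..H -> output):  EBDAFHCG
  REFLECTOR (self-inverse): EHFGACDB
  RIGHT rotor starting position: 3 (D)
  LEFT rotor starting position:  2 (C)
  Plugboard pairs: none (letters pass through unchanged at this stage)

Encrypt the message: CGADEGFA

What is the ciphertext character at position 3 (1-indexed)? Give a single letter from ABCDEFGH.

Char 1 ('C'): step: R->4, L=2; C->plug->C->R->D->L->F->refl->C->L'->G->R'->E->plug->E
Char 2 ('G'): step: R->5, L=2; G->plug->G->R->A->L->B->refl->H->L'->H->R'->A->plug->A
Char 3 ('A'): step: R->6, L=2; A->plug->A->R->B->L->G->refl->D->L'->C->R'->D->plug->D

D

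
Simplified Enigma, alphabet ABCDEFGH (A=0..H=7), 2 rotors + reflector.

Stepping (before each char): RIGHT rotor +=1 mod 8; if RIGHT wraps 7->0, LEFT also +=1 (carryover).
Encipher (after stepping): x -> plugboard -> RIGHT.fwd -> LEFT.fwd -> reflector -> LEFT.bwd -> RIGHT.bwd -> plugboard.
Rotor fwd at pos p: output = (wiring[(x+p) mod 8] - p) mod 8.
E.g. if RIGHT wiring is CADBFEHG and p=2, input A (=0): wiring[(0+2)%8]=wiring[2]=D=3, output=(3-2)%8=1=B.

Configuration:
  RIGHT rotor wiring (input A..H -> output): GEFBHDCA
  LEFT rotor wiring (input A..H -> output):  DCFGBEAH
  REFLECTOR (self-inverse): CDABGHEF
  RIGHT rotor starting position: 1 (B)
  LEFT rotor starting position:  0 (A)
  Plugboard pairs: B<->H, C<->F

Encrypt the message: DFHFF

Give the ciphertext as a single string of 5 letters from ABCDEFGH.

Char 1 ('D'): step: R->2, L=0; D->plug->D->R->B->L->C->refl->A->L'->G->R'->F->plug->C
Char 2 ('F'): step: R->3, L=0; F->plug->C->R->A->L->D->refl->B->L'->E->R'->B->plug->H
Char 3 ('H'): step: R->4, L=0; H->plug->B->R->H->L->H->refl->F->L'->C->R'->E->plug->E
Char 4 ('F'): step: R->5, L=0; F->plug->C->R->D->L->G->refl->E->L'->F->R'->B->plug->H
Char 5 ('F'): step: R->6, L=0; F->plug->C->R->A->L->D->refl->B->L'->E->R'->A->plug->A

Answer: CHEHA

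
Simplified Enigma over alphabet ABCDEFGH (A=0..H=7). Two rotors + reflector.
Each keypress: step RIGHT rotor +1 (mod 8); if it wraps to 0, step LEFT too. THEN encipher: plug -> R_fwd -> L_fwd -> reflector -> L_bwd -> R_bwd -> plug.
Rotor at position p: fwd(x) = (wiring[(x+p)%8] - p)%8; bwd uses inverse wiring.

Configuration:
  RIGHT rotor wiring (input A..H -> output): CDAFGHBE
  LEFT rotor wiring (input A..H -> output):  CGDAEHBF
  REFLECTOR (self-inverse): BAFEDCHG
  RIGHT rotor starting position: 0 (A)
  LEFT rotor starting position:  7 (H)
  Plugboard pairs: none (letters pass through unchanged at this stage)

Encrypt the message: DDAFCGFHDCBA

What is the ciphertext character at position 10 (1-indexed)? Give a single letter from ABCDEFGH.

Char 1 ('D'): step: R->1, L=7; D->plug->D->R->F->L->F->refl->C->L'->H->R'->B->plug->B
Char 2 ('D'): step: R->2, L=7; D->plug->D->R->F->L->F->refl->C->L'->H->R'->E->plug->E
Char 3 ('A'): step: R->3, L=7; A->plug->A->R->C->L->H->refl->G->L'->A->R'->G->plug->G
Char 4 ('F'): step: R->4, L=7; F->plug->F->R->H->L->C->refl->F->L'->F->R'->C->plug->C
Char 5 ('C'): step: R->5, L=7; C->plug->C->R->H->L->C->refl->F->L'->F->R'->D->plug->D
Char 6 ('G'): step: R->6, L=7; G->plug->G->R->A->L->G->refl->H->L'->C->R'->E->plug->E
Char 7 ('F'): step: R->7, L=7; F->plug->F->R->H->L->C->refl->F->L'->F->R'->A->plug->A
Char 8 ('H'): step: R->0, L->0 (L advanced); H->plug->H->R->E->L->E->refl->D->L'->C->R'->A->plug->A
Char 9 ('D'): step: R->1, L=0; D->plug->D->R->F->L->H->refl->G->L'->B->R'->H->plug->H
Char 10 ('C'): step: R->2, L=0; C->plug->C->R->E->L->E->refl->D->L'->C->R'->F->plug->F

F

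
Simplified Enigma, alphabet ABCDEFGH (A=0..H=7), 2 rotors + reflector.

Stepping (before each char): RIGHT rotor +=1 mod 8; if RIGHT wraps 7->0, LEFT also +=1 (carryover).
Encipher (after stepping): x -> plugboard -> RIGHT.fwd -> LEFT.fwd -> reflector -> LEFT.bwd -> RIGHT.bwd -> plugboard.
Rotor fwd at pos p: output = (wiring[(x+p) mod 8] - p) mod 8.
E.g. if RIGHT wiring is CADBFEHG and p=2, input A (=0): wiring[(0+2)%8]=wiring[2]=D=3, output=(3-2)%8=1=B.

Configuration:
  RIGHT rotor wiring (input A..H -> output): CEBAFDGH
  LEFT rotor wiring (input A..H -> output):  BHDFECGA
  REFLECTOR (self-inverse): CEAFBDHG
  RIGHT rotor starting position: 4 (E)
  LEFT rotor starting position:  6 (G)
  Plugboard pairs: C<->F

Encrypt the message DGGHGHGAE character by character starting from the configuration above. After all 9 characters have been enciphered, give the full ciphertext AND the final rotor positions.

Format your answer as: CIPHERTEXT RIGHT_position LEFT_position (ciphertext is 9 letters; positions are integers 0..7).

Char 1 ('D'): step: R->5, L=6; D->plug->D->R->F->L->H->refl->G->L'->G->R'->A->plug->A
Char 2 ('G'): step: R->6, L=6; G->plug->G->R->H->L->E->refl->B->L'->D->R'->E->plug->E
Char 3 ('G'): step: R->7, L=6; G->plug->G->R->E->L->F->refl->D->L'->C->R'->D->plug->D
Char 4 ('H'): step: R->0, L->7 (L advanced); H->plug->H->R->H->L->H->refl->G->L'->E->R'->B->plug->B
Char 5 ('G'): step: R->1, L=7; G->plug->G->R->G->L->D->refl->F->L'->F->R'->F->plug->C
Char 6 ('H'): step: R->2, L=7; H->plug->H->R->C->L->A->refl->C->L'->B->R'->D->plug->D
Char 7 ('G'): step: R->3, L=7; G->plug->G->R->B->L->C->refl->A->L'->C->R'->B->plug->B
Char 8 ('A'): step: R->4, L=7; A->plug->A->R->B->L->C->refl->A->L'->C->R'->C->plug->F
Char 9 ('E'): step: R->5, L=7; E->plug->E->R->H->L->H->refl->G->L'->E->R'->F->plug->C
Final: ciphertext=AEDBCDBFC, RIGHT=5, LEFT=7

Answer: AEDBCDBFC 5 7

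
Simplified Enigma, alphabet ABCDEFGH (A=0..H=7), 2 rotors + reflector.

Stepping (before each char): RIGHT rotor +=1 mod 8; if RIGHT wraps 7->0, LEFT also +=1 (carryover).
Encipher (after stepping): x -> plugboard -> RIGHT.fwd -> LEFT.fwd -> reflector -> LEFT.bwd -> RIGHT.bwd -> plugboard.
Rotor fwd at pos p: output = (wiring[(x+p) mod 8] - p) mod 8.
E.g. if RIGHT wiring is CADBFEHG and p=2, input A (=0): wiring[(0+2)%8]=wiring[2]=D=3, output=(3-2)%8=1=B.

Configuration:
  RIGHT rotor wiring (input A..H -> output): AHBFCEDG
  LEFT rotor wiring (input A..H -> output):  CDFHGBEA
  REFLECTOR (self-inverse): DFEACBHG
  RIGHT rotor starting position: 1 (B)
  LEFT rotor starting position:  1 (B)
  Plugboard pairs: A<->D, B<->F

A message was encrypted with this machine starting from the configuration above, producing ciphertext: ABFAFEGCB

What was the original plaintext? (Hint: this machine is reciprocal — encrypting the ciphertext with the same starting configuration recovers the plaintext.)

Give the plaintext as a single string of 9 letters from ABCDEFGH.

Answer: GGHDAAABA

Derivation:
Char 1 ('A'): step: R->2, L=1; A->plug->D->R->C->L->G->refl->H->L'->G->R'->G->plug->G
Char 2 ('B'): step: R->3, L=1; B->plug->F->R->F->L->D->refl->A->L'->E->R'->G->plug->G
Char 3 ('F'): step: R->4, L=1; F->plug->B->R->A->L->C->refl->E->L'->B->R'->H->plug->H
Char 4 ('A'): step: R->5, L=1; A->plug->D->R->D->L->F->refl->B->L'->H->R'->A->plug->D
Char 5 ('F'): step: R->6, L=1; F->plug->B->R->A->L->C->refl->E->L'->B->R'->D->plug->A
Char 6 ('E'): step: R->7, L=1; E->plug->E->R->G->L->H->refl->G->L'->C->R'->D->plug->A
Char 7 ('G'): step: R->0, L->2 (L advanced); G->plug->G->R->D->L->H->refl->G->L'->F->R'->D->plug->A
Char 8 ('C'): step: R->1, L=2; C->plug->C->R->E->L->C->refl->E->L'->C->R'->F->plug->B
Char 9 ('B'): step: R->2, L=2; B->plug->F->R->E->L->C->refl->E->L'->C->R'->D->plug->A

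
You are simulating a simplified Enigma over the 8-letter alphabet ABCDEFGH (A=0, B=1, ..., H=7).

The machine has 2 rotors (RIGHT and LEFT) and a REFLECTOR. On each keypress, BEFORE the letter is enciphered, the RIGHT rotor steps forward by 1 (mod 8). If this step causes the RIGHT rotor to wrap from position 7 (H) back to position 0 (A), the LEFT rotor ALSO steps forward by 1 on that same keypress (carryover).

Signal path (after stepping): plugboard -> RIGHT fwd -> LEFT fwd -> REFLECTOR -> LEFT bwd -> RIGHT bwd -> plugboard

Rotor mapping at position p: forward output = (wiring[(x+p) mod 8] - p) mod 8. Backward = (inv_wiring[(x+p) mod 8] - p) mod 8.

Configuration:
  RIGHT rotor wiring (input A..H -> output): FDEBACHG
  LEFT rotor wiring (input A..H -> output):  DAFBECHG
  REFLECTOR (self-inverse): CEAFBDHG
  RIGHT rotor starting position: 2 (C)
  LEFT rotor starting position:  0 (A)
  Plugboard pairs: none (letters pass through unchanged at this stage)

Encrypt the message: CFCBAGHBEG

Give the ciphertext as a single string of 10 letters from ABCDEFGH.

Answer: ABAGBFEAAH

Derivation:
Char 1 ('C'): step: R->3, L=0; C->plug->C->R->H->L->G->refl->H->L'->G->R'->A->plug->A
Char 2 ('F'): step: R->4, L=0; F->plug->F->R->H->L->G->refl->H->L'->G->R'->B->plug->B
Char 3 ('C'): step: R->5, L=0; C->plug->C->R->B->L->A->refl->C->L'->F->R'->A->plug->A
Char 4 ('B'): step: R->6, L=0; B->plug->B->R->A->L->D->refl->F->L'->C->R'->G->plug->G
Char 5 ('A'): step: R->7, L=0; A->plug->A->R->H->L->G->refl->H->L'->G->R'->B->plug->B
Char 6 ('G'): step: R->0, L->1 (L advanced); G->plug->G->R->H->L->C->refl->A->L'->C->R'->F->plug->F
Char 7 ('H'): step: R->1, L=1; H->plug->H->R->E->L->B->refl->E->L'->B->R'->E->plug->E
Char 8 ('B'): step: R->2, L=1; B->plug->B->R->H->L->C->refl->A->L'->C->R'->A->plug->A
Char 9 ('E'): step: R->3, L=1; E->plug->E->R->D->L->D->refl->F->L'->G->R'->A->plug->A
Char 10 ('G'): step: R->4, L=1; G->plug->G->R->A->L->H->refl->G->L'->F->R'->H->plug->H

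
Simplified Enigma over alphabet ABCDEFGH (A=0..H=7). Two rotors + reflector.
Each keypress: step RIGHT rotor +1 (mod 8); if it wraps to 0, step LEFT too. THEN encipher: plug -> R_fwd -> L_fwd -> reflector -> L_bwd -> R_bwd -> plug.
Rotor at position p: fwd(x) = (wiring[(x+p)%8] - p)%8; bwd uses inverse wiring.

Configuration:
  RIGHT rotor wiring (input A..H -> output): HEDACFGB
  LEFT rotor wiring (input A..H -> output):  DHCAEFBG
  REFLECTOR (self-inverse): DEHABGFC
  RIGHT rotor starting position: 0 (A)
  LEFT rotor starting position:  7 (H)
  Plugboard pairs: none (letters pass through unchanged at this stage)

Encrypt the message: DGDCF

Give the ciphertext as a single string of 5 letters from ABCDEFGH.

Answer: EBCEH

Derivation:
Char 1 ('D'): step: R->1, L=7; D->plug->D->R->B->L->E->refl->B->L'->E->R'->E->plug->E
Char 2 ('G'): step: R->2, L=7; G->plug->G->R->F->L->F->refl->G->L'->G->R'->B->plug->B
Char 3 ('D'): step: R->3, L=7; D->plug->D->R->D->L->D->refl->A->L'->C->R'->C->plug->C
Char 4 ('C'): step: R->4, L=7; C->plug->C->R->C->L->A->refl->D->L'->D->R'->E->plug->E
Char 5 ('F'): step: R->5, L=7; F->plug->F->R->G->L->G->refl->F->L'->F->R'->H->plug->H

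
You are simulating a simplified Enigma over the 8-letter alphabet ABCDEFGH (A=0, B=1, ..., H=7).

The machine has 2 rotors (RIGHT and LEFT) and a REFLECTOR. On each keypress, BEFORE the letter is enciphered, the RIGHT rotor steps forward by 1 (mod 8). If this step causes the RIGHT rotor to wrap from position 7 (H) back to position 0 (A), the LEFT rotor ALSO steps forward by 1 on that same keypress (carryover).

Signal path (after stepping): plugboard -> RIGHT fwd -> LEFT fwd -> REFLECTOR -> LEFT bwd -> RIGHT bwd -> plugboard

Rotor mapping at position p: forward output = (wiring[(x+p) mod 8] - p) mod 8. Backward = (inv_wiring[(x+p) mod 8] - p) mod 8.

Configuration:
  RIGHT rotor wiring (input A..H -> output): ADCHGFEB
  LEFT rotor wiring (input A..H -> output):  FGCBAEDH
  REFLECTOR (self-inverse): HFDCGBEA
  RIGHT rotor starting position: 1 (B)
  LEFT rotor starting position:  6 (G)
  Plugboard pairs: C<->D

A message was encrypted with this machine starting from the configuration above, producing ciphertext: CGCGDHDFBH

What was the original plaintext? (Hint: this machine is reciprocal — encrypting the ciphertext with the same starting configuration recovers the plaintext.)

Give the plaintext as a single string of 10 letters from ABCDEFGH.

Char 1 ('C'): step: R->2, L=6; C->plug->D->R->D->L->A->refl->H->L'->C->R'->E->plug->E
Char 2 ('G'): step: R->3, L=6; G->plug->G->R->A->L->F->refl->B->L'->B->R'->D->plug->C
Char 3 ('C'): step: R->4, L=6; C->plug->D->R->F->L->D->refl->C->L'->G->R'->G->plug->G
Char 4 ('G'): step: R->5, L=6; G->plug->G->R->C->L->H->refl->A->L'->D->R'->D->plug->C
Char 5 ('D'): step: R->6, L=6; D->plug->C->R->C->L->H->refl->A->L'->D->R'->B->plug->B
Char 6 ('H'): step: R->7, L=6; H->plug->H->R->F->L->D->refl->C->L'->G->R'->G->plug->G
Char 7 ('D'): step: R->0, L->7 (L advanced); D->plug->C->R->C->L->H->refl->A->L'->A->R'->A->plug->A
Char 8 ('F'): step: R->1, L=7; F->plug->F->R->D->L->D->refl->C->L'->E->R'->E->plug->E
Char 9 ('B'): step: R->2, L=7; B->plug->B->R->F->L->B->refl->F->L'->G->R'->G->plug->G
Char 10 ('H'): step: R->3, L=7; H->plug->H->R->H->L->E->refl->G->L'->B->R'->D->plug->C

Answer: ECGCBGAEGC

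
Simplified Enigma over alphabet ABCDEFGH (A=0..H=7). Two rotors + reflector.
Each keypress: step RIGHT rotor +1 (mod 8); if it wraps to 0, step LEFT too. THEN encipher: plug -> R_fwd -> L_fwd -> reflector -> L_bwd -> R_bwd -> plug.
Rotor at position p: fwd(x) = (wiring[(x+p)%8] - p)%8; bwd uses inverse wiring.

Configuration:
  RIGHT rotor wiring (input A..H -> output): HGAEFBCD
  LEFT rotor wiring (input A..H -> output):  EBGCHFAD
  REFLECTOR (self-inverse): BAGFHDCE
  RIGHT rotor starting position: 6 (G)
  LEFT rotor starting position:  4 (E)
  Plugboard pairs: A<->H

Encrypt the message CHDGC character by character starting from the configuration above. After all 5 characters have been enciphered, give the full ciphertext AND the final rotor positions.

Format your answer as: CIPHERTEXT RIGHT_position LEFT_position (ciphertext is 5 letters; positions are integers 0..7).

Char 1 ('C'): step: R->7, L=4; C->plug->C->R->H->L->G->refl->C->L'->G->R'->F->plug->F
Char 2 ('H'): step: R->0, L->5 (L advanced); H->plug->A->R->H->L->C->refl->G->L'->C->R'->G->plug->G
Char 3 ('D'): step: R->1, L=5; D->plug->D->R->E->L->E->refl->H->L'->D->R'->C->plug->C
Char 4 ('G'): step: R->2, L=5; G->plug->G->R->F->L->B->refl->A->L'->A->R'->E->plug->E
Char 5 ('C'): step: R->3, L=5; C->plug->C->R->G->L->F->refl->D->L'->B->R'->A->plug->H
Final: ciphertext=FGCEH, RIGHT=3, LEFT=5

Answer: FGCEH 3 5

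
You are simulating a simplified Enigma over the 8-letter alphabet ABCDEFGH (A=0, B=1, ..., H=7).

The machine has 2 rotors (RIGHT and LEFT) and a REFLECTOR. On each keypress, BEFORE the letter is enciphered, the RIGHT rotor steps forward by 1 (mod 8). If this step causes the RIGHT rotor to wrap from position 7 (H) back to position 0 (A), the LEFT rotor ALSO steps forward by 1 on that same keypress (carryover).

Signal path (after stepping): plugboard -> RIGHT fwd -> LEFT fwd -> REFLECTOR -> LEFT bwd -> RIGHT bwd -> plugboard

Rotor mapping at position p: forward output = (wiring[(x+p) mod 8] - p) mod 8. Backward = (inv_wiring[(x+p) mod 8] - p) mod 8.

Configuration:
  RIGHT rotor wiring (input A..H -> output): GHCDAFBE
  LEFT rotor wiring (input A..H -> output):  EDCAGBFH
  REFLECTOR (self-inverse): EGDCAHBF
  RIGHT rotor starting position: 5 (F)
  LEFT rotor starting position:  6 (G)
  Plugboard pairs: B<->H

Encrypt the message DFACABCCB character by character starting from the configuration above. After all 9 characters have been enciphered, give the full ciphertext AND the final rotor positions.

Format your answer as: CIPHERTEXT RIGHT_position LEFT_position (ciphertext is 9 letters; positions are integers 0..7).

Answer: GBDFFGHHE 6 7

Derivation:
Char 1 ('D'): step: R->6, L=6; D->plug->D->R->B->L->B->refl->G->L'->C->R'->G->plug->G
Char 2 ('F'): step: R->7, L=6; F->plug->F->R->B->L->B->refl->G->L'->C->R'->H->plug->B
Char 3 ('A'): step: R->0, L->7 (L advanced); A->plug->A->R->G->L->C->refl->D->L'->D->R'->D->plug->D
Char 4 ('C'): step: R->1, L=7; C->plug->C->R->C->L->E->refl->A->L'->A->R'->F->plug->F
Char 5 ('A'): step: R->2, L=7; A->plug->A->R->A->L->A->refl->E->L'->C->R'->F->plug->F
Char 6 ('B'): step: R->3, L=7; B->plug->H->R->H->L->G->refl->B->L'->E->R'->G->plug->G
Char 7 ('C'): step: R->4, L=7; C->plug->C->R->F->L->H->refl->F->L'->B->R'->B->plug->H
Char 8 ('C'): step: R->5, L=7; C->plug->C->R->H->L->G->refl->B->L'->E->R'->B->plug->H
Char 9 ('B'): step: R->6, L=7; B->plug->H->R->H->L->G->refl->B->L'->E->R'->E->plug->E
Final: ciphertext=GBDFFGHHE, RIGHT=6, LEFT=7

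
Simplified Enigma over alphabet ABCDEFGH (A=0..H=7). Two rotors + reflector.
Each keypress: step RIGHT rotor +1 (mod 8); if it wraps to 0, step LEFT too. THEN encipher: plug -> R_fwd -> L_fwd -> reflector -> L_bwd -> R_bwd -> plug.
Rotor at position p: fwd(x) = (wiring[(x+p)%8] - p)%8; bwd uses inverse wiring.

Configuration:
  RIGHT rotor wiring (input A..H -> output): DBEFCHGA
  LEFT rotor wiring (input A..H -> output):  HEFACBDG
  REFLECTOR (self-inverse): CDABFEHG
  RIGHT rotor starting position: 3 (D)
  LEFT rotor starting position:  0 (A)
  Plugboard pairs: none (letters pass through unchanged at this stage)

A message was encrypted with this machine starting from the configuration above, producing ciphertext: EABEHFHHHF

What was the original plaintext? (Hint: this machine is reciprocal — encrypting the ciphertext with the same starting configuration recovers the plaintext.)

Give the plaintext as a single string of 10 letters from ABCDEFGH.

Answer: GBHDACAGAA

Derivation:
Char 1 ('E'): step: R->4, L=0; E->plug->E->R->H->L->G->refl->H->L'->A->R'->G->plug->G
Char 2 ('A'): step: R->5, L=0; A->plug->A->R->C->L->F->refl->E->L'->B->R'->B->plug->B
Char 3 ('B'): step: R->6, L=0; B->plug->B->R->C->L->F->refl->E->L'->B->R'->H->plug->H
Char 4 ('E'): step: R->7, L=0; E->plug->E->R->G->L->D->refl->B->L'->F->R'->D->plug->D
Char 5 ('H'): step: R->0, L->1 (L advanced); H->plug->H->R->A->L->D->refl->B->L'->D->R'->A->plug->A
Char 6 ('F'): step: R->1, L=1; F->plug->F->R->F->L->C->refl->A->L'->E->R'->C->plug->C
Char 7 ('H'): step: R->2, L=1; H->plug->H->R->H->L->G->refl->H->L'->C->R'->A->plug->A
Char 8 ('H'): step: R->3, L=1; H->plug->H->R->B->L->E->refl->F->L'->G->R'->G->plug->G
Char 9 ('H'): step: R->4, L=1; H->plug->H->R->B->L->E->refl->F->L'->G->R'->A->plug->A
Char 10 ('F'): step: R->5, L=1; F->plug->F->R->H->L->G->refl->H->L'->C->R'->A->plug->A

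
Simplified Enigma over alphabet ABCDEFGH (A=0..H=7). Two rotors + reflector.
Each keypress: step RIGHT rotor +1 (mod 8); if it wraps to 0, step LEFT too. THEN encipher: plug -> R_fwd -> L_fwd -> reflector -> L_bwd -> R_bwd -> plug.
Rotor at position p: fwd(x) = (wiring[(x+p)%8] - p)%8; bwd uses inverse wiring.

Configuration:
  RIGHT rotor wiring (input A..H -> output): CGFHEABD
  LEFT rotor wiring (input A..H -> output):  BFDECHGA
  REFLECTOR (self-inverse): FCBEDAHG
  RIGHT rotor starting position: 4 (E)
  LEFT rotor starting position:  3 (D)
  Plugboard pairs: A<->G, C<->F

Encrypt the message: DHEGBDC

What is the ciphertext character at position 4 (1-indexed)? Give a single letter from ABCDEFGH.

Char 1 ('D'): step: R->5, L=3; D->plug->D->R->F->L->G->refl->H->L'->B->R'->E->plug->E
Char 2 ('H'): step: R->6, L=3; H->plug->H->R->C->L->E->refl->D->L'->D->R'->A->plug->G
Char 3 ('E'): step: R->7, L=3; E->plug->E->R->A->L->B->refl->C->L'->G->R'->D->plug->D
Char 4 ('G'): step: R->0, L->4 (L advanced); G->plug->A->R->C->L->C->refl->B->L'->F->R'->C->plug->F

F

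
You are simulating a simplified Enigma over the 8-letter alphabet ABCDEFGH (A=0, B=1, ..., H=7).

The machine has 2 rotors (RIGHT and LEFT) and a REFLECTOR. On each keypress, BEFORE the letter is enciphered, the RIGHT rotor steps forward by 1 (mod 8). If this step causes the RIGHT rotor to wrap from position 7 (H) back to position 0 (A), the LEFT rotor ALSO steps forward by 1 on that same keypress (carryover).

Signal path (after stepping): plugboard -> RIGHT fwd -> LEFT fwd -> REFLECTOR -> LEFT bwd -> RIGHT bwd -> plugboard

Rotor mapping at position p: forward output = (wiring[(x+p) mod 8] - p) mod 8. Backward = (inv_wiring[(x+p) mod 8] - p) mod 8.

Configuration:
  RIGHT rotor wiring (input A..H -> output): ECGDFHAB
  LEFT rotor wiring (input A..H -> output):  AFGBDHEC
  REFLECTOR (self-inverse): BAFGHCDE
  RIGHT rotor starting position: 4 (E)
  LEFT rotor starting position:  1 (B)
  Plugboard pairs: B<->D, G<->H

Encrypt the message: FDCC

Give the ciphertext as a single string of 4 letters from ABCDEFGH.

Char 1 ('F'): step: R->5, L=1; F->plug->F->R->B->L->F->refl->C->L'->D->R'->B->plug->D
Char 2 ('D'): step: R->6, L=1; D->plug->B->R->D->L->C->refl->F->L'->B->R'->H->plug->G
Char 3 ('C'): step: R->7, L=1; C->plug->C->R->D->L->C->refl->F->L'->B->R'->H->plug->G
Char 4 ('C'): step: R->0, L->2 (L advanced); C->plug->C->R->G->L->G->refl->D->L'->H->R'->F->plug->F

Answer: DGGF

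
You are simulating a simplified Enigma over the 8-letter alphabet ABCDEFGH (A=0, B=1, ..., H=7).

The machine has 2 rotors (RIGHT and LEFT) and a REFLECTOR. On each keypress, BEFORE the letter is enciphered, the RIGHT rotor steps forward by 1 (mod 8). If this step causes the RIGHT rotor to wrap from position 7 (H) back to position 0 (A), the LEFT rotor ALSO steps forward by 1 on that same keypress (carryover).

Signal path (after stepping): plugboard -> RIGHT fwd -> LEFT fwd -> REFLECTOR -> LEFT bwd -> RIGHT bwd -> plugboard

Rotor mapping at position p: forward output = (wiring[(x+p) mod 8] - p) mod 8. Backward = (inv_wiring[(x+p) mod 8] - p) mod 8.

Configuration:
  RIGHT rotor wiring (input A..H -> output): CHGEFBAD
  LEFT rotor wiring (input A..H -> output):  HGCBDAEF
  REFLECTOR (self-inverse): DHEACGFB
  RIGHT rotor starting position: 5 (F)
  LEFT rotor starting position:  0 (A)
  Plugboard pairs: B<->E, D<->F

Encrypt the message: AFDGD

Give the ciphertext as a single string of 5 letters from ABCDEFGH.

Answer: DHFEA

Derivation:
Char 1 ('A'): step: R->6, L=0; A->plug->A->R->C->L->C->refl->E->L'->G->R'->F->plug->D
Char 2 ('F'): step: R->7, L=0; F->plug->D->R->H->L->F->refl->G->L'->B->R'->H->plug->H
Char 3 ('D'): step: R->0, L->1 (L advanced); D->plug->F->R->B->L->B->refl->H->L'->E->R'->D->plug->F
Char 4 ('G'): step: R->1, L=1; G->plug->G->R->C->L->A->refl->D->L'->F->R'->B->plug->E
Char 5 ('D'): step: R->2, L=1; D->plug->F->R->B->L->B->refl->H->L'->E->R'->A->plug->A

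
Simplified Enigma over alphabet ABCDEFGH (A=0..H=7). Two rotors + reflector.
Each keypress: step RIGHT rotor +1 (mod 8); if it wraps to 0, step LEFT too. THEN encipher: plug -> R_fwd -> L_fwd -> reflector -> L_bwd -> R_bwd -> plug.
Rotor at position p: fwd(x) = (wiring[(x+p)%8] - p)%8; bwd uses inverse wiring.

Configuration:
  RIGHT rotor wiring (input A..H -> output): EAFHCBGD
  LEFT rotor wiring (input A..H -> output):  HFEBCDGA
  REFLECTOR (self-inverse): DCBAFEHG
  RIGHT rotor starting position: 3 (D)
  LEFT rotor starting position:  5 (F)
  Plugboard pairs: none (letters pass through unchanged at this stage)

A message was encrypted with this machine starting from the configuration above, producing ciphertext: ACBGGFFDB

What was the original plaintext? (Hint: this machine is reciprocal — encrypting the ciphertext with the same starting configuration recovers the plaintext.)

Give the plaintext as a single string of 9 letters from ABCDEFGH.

Answer: DDAADEGAE

Derivation:
Char 1 ('A'): step: R->4, L=5; A->plug->A->R->G->L->E->refl->F->L'->H->R'->D->plug->D
Char 2 ('C'): step: R->5, L=5; C->plug->C->R->G->L->E->refl->F->L'->H->R'->D->plug->D
Char 3 ('B'): step: R->6, L=5; B->plug->B->R->F->L->H->refl->G->L'->A->R'->A->plug->A
Char 4 ('G'): step: R->7, L=5; G->plug->G->R->C->L->D->refl->A->L'->E->R'->A->plug->A
Char 5 ('G'): step: R->0, L->6 (L advanced); G->plug->G->R->G->L->E->refl->F->L'->H->R'->D->plug->D
Char 6 ('F'): step: R->1, L=6; F->plug->F->R->F->L->D->refl->A->L'->A->R'->E->plug->E
Char 7 ('F'): step: R->2, L=6; F->plug->F->R->B->L->C->refl->B->L'->C->R'->G->plug->G
Char 8 ('D'): step: R->3, L=6; D->plug->D->R->D->L->H->refl->G->L'->E->R'->A->plug->A
Char 9 ('B'): step: R->4, L=6; B->plug->B->R->F->L->D->refl->A->L'->A->R'->E->plug->E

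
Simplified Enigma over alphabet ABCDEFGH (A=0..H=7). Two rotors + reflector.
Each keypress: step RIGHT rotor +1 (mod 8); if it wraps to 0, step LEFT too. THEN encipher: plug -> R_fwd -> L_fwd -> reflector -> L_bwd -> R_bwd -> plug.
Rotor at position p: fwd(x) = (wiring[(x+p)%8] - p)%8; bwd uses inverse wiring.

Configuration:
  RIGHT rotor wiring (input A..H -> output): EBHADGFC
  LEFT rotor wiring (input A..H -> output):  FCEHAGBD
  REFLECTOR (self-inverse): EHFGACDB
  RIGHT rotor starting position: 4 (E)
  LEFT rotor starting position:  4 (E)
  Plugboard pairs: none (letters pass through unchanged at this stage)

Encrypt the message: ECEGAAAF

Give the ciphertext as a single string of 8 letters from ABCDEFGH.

Answer: GHCDEFBE

Derivation:
Char 1 ('E'): step: R->5, L=4; E->plug->E->R->E->L->B->refl->H->L'->D->R'->G->plug->G
Char 2 ('C'): step: R->6, L=4; C->plug->C->R->G->L->A->refl->E->L'->A->R'->H->plug->H
Char 3 ('E'): step: R->7, L=4; E->plug->E->R->B->L->C->refl->F->L'->C->R'->C->plug->C
Char 4 ('G'): step: R->0, L->5 (L advanced); G->plug->G->R->F->L->H->refl->B->L'->A->R'->D->plug->D
Char 5 ('A'): step: R->1, L=5; A->plug->A->R->A->L->B->refl->H->L'->F->R'->E->plug->E
Char 6 ('A'): step: R->2, L=5; A->plug->A->R->F->L->H->refl->B->L'->A->R'->F->plug->F
Char 7 ('A'): step: R->3, L=5; A->plug->A->R->F->L->H->refl->B->L'->A->R'->B->plug->B
Char 8 ('F'): step: R->4, L=5; F->plug->F->R->F->L->H->refl->B->L'->A->R'->E->plug->E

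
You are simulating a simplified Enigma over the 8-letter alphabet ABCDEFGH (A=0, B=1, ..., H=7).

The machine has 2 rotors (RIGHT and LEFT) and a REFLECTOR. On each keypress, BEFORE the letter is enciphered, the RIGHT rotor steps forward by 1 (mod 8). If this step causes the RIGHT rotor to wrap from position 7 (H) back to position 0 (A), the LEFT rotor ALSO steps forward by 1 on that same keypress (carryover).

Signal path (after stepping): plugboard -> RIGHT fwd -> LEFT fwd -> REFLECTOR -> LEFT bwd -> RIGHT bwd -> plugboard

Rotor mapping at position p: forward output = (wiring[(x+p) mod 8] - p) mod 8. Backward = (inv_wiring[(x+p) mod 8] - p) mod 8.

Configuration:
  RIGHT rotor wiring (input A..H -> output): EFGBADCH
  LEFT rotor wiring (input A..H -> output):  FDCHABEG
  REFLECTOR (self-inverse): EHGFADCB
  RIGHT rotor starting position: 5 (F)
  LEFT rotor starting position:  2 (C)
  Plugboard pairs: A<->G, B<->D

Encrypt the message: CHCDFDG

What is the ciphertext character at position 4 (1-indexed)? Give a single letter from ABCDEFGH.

Char 1 ('C'): step: R->6, L=2; C->plug->C->R->G->L->D->refl->F->L'->B->R'->B->plug->D
Char 2 ('H'): step: R->7, L=2; H->plug->H->R->D->L->H->refl->B->L'->H->R'->D->plug->B
Char 3 ('C'): step: R->0, L->3 (L advanced); C->plug->C->R->G->L->A->refl->E->L'->A->R'->E->plug->E
Char 4 ('D'): step: R->1, L=3; D->plug->B->R->F->L->C->refl->G->L'->C->R'->E->plug->E

E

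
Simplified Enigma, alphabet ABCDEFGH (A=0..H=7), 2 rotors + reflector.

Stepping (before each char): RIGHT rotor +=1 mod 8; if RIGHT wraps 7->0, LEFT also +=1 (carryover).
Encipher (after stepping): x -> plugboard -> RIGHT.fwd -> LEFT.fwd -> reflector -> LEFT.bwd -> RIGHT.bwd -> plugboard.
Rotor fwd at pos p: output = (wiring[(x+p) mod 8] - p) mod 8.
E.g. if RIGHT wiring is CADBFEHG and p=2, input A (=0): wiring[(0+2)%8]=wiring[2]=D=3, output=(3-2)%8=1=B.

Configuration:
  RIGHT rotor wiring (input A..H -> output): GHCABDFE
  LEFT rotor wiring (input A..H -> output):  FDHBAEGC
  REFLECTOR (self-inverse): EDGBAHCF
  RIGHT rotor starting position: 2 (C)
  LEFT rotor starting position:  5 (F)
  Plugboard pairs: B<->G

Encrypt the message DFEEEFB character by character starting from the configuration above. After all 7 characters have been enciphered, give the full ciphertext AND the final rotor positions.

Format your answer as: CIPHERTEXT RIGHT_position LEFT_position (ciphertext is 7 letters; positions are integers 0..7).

Char 1 ('D'): step: R->3, L=5; D->plug->D->R->C->L->F->refl->H->L'->A->R'->C->plug->C
Char 2 ('F'): step: R->4, L=5; F->plug->F->R->D->L->A->refl->E->L'->G->R'->G->plug->B
Char 3 ('E'): step: R->5, L=5; E->plug->E->R->C->L->F->refl->H->L'->A->R'->B->plug->G
Char 4 ('E'): step: R->6, L=5; E->plug->E->R->E->L->G->refl->C->L'->F->R'->H->plug->H
Char 5 ('E'): step: R->7, L=5; E->plug->E->R->B->L->B->refl->D->L'->H->R'->B->plug->G
Char 6 ('F'): step: R->0, L->6 (L advanced); F->plug->F->R->D->L->F->refl->H->L'->C->R'->C->plug->C
Char 7 ('B'): step: R->1, L=6; B->plug->G->R->D->L->F->refl->H->L'->C->R'->E->plug->E
Final: ciphertext=CBGHGCE, RIGHT=1, LEFT=6

Answer: CBGHGCE 1 6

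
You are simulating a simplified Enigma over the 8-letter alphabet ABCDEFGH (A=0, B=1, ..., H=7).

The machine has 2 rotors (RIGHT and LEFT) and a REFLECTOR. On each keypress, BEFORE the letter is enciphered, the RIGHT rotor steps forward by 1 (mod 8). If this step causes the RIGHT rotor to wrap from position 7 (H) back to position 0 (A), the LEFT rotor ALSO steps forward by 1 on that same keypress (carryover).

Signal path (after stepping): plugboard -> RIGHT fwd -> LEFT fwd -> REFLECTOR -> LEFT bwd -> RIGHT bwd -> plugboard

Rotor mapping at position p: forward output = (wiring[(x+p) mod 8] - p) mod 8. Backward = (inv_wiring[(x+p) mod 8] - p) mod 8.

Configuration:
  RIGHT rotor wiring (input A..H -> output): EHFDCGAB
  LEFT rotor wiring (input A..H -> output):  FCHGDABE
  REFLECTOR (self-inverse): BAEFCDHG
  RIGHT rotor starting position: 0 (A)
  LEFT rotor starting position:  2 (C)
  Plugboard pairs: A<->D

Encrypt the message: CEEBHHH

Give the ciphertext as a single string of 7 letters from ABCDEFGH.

Char 1 ('C'): step: R->1, L=2; C->plug->C->R->C->L->B->refl->A->L'->H->R'->F->plug->F
Char 2 ('E'): step: R->2, L=2; E->plug->E->R->G->L->D->refl->F->L'->A->R'->C->plug->C
Char 3 ('E'): step: R->3, L=2; E->plug->E->R->G->L->D->refl->F->L'->A->R'->A->plug->D
Char 4 ('B'): step: R->4, L=2; B->plug->B->R->C->L->B->refl->A->L'->H->R'->H->plug->H
Char 5 ('H'): step: R->5, L=2; H->plug->H->R->F->L->C->refl->E->L'->B->R'->A->plug->D
Char 6 ('H'): step: R->6, L=2; H->plug->H->R->A->L->F->refl->D->L'->G->R'->C->plug->C
Char 7 ('H'): step: R->7, L=2; H->plug->H->R->B->L->E->refl->C->L'->F->R'->B->plug->B

Answer: FCDHDCB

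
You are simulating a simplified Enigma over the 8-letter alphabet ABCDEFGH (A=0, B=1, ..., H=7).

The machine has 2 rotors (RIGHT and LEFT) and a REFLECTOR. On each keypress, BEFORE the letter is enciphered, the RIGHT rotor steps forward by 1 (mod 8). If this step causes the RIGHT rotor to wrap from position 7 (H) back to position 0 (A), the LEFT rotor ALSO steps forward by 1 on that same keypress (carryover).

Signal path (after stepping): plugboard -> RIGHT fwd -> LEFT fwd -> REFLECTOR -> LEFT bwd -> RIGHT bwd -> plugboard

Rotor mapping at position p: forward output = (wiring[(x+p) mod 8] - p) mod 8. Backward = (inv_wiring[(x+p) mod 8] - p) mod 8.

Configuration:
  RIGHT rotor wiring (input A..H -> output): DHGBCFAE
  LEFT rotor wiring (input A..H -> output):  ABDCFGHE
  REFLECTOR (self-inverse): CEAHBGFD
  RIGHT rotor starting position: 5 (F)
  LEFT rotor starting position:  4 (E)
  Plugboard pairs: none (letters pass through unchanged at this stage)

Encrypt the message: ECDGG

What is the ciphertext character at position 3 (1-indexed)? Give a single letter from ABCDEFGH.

Char 1 ('E'): step: R->6, L=4; E->plug->E->R->A->L->B->refl->E->L'->E->R'->G->plug->G
Char 2 ('C'): step: R->7, L=4; C->plug->C->R->A->L->B->refl->E->L'->E->R'->B->plug->B
Char 3 ('D'): step: R->0, L->5 (L advanced); D->plug->D->R->B->L->C->refl->A->L'->H->R'->B->plug->B

B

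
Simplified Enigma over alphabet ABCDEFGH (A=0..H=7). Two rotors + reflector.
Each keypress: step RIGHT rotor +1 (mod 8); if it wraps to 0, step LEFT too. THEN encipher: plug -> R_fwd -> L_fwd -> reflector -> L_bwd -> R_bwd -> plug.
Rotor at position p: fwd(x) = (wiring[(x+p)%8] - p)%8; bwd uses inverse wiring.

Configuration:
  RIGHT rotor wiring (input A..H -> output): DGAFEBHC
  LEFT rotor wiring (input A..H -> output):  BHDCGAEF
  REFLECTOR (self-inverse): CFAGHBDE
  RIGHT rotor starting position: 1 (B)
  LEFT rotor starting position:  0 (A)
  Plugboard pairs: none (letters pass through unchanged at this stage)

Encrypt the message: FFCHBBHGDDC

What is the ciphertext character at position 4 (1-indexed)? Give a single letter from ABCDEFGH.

Char 1 ('F'): step: R->2, L=0; F->plug->F->R->A->L->B->refl->F->L'->H->R'->D->plug->D
Char 2 ('F'): step: R->3, L=0; F->plug->F->R->A->L->B->refl->F->L'->H->R'->E->plug->E
Char 3 ('C'): step: R->4, L=0; C->plug->C->R->D->L->C->refl->A->L'->F->R'->B->plug->B
Char 4 ('H'): step: R->5, L=0; H->plug->H->R->H->L->F->refl->B->L'->A->R'->G->plug->G

G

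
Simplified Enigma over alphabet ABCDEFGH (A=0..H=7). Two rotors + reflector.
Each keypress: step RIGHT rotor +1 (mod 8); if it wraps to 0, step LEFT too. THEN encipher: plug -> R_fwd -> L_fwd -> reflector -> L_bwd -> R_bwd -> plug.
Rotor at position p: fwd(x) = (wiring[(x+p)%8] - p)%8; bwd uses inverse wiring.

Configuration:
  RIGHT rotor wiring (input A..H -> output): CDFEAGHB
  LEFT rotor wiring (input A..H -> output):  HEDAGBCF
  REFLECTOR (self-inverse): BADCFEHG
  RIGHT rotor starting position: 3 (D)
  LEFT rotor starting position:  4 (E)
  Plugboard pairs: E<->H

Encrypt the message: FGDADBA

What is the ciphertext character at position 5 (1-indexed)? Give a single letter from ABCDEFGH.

Char 1 ('F'): step: R->4, L=4; F->plug->F->R->H->L->E->refl->F->L'->B->R'->G->plug->G
Char 2 ('G'): step: R->5, L=4; G->plug->G->R->H->L->E->refl->F->L'->B->R'->A->plug->A
Char 3 ('D'): step: R->6, L=4; D->plug->D->R->F->L->A->refl->B->L'->D->R'->B->plug->B
Char 4 ('A'): step: R->7, L=4; A->plug->A->R->C->L->G->refl->H->L'->G->R'->D->plug->D
Char 5 ('D'): step: R->0, L->5 (L advanced); D->plug->D->R->E->L->H->refl->G->L'->F->R'->C->plug->C

C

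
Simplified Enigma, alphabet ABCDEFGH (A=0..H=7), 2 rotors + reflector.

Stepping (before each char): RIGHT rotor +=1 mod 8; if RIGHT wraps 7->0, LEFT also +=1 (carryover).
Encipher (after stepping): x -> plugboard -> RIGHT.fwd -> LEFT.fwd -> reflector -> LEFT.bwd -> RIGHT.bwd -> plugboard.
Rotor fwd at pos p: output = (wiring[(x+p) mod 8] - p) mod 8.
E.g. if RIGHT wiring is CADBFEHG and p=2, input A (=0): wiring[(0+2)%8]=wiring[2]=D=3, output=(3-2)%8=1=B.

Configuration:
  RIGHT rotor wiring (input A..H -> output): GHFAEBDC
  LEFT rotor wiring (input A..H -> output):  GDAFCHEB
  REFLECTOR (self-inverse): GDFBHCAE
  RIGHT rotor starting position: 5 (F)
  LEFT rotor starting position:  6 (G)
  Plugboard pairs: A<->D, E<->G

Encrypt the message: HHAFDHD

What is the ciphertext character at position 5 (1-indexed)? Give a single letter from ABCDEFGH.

Char 1 ('H'): step: R->6, L=6; H->plug->H->R->D->L->F->refl->C->L'->E->R'->B->plug->B
Char 2 ('H'): step: R->7, L=6; H->plug->H->R->E->L->C->refl->F->L'->D->R'->A->plug->D
Char 3 ('A'): step: R->0, L->7 (L advanced); A->plug->D->R->A->L->C->refl->F->L'->H->R'->B->plug->B
Char 4 ('F'): step: R->1, L=7; F->plug->F->R->C->L->E->refl->H->L'->B->R'->G->plug->E
Char 5 ('D'): step: R->2, L=7; D->plug->A->R->D->L->B->refl->D->L'->F->R'->H->plug->H

H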